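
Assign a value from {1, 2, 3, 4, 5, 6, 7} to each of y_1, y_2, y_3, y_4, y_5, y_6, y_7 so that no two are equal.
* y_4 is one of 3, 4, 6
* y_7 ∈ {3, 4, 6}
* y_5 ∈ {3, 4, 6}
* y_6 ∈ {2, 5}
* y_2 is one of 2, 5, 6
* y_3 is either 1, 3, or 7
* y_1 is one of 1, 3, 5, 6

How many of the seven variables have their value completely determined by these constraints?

2

The 7 variables together cover exactly {1, 2, 3, 4, 5, 6, 7} — 7 values for 7 variables — and 7 appears only in y_3's list, so y_3 = 7.
The 6 still-open variables draw from only 6 values {1, 2, 3, 4, 5, 6}, so each is used; only y_1 can be 1, hence y_1 = 1.
y_4, y_5, y_7 share exactly the 3 values {3, 4, 6}; by pigeonhole those values go to them, so strike 3, 4, 6 from y_2.
Determined: y_1=1, y_3=7. The other variables each still have more than one consistent value. That makes 2.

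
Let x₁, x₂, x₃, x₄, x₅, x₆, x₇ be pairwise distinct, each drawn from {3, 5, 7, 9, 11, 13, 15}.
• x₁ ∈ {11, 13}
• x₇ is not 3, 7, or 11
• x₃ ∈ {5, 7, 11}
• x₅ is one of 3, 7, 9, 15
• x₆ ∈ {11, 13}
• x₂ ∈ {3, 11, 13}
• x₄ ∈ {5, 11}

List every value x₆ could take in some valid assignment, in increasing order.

11, 13

The 2 variables x₁ and x₆ are confined to {11, 13}, which locks those values in; drop them from x₂, x₃, x₄, x₇.
x₂ must be 3 (only option left). Eliminate 3 elsewhere: x₅.
That leaves x₄ = 5. Remove 5 from x₃, x₇.
x₃'s domain is down to {7}, so x₃ = 7. Eliminate 7 elsewhere: x₅.
No further eliminations apply; x₆ can still be any of 11, 13.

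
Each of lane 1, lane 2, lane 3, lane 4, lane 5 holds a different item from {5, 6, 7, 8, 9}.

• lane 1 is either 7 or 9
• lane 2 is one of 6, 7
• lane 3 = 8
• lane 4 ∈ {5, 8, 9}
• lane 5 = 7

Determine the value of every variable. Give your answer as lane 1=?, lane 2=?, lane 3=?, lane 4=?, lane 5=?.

lane 3 has just one choice, so lane 3 = 8. Remove 8 from lane 4.
That leaves lane 5 = 7. Strike 7 from lane 1, lane 2.
lane 1 must be 9 (only option left). Strike 9 from lane 4.
lane 2's domain is down to {6}, so lane 2 = 6.
That leaves lane 4 = 5.

lane 1=9, lane 2=6, lane 3=8, lane 4=5, lane 5=7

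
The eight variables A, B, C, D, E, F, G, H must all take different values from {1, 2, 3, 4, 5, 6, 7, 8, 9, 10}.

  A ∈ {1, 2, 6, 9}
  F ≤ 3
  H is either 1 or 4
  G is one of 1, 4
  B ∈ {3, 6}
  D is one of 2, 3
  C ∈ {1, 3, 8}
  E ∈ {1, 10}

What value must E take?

The 8 variables together cover exactly {1, 2, 3, 4, 6, 8, 9, 10} — 8 values for 8 variables — and 8 appears only in C's list, so C = 8.
The 7 still-open variables together cover exactly {1, 2, 3, 4, 6, 9, 10} — 7 values for 7 variables — and 9 appears only in A's list, so A = 9.
The 6 still-open variables together cover exactly {1, 2, 3, 4, 6, 10} — 6 values for 6 variables — and 6 appears only in B's list, so B = 6.
The 5 still-open variables together cover exactly {1, 2, 3, 4, 10} — 5 values for 5 variables — and 10 appears only in E's list, so E = 10.

10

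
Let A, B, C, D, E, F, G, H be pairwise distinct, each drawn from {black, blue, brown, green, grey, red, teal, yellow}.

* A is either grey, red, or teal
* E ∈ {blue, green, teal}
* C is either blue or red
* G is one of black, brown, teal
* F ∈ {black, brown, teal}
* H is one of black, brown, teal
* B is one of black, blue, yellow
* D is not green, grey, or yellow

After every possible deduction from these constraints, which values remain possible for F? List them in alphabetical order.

black, brown, teal

The 8 variables draw from only 8 values {black, blue, brown, green, grey, red, teal, yellow}, so each is used; only E can be green, hence E = green.
The 7 still-open variables together cover exactly {black, blue, brown, grey, red, teal, yellow} — 7 values for 7 variables — and grey appears only in A's list, so A = grey.
Among the 6 still-open variables, yellow fits only B (and all 6 values in {black, blue, brown, red, teal, yellow} must be used), so B = yellow.
F, G, H between them cover only {black, brown, teal} — a naked triple. Remove those values from D.
No further eliminations apply; F can still be any of black, brown, teal.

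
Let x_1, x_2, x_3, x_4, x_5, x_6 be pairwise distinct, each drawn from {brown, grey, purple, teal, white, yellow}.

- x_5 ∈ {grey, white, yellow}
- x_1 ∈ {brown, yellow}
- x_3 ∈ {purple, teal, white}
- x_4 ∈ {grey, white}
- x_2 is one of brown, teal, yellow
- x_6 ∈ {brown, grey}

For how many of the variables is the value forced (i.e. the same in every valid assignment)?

2

The 6 variables draw from only 6 values {brown, grey, purple, teal, white, yellow}, so each is used; only x_3 can be purple, hence x_3 = purple.
Among the 5 still-open variables, teal fits only x_2 (and all 5 values in {brown, grey, teal, white, yellow} must be used), so x_2 = teal.
Determined: x_2=teal, x_3=purple. The other variables each still have more than one consistent value. That makes 2.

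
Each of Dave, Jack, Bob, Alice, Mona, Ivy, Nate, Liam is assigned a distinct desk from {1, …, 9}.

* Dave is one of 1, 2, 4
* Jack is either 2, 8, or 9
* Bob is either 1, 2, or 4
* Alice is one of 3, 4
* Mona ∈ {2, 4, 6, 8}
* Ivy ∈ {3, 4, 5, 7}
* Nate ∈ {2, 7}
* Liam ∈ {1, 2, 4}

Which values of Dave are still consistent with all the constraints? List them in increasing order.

Dave, Bob, Liam between them cover only {1, 2, 4} — a naked triple. Remove those values from Jack, Alice, Mona, Ivy, Nate.
Alice's domain is down to {3}, so Alice = 3. Strike 3 from Ivy.
That leaves Nate = 7. So Ivy can't be 7.
Ivy has just one choice, so Ivy = 5.
No further eliminations apply; Dave can still be any of 1, 2, 4.

1, 2, 4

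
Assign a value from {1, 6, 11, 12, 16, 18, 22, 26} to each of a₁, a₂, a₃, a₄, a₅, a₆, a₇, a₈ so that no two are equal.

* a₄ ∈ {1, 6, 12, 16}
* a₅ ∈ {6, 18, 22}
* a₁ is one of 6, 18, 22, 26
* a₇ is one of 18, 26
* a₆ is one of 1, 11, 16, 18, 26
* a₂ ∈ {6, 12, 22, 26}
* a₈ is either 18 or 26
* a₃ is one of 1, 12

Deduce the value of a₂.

The 8 variables draw from only 8 values {1, 6, 11, 12, 16, 18, 22, 26}, so each is used; only a₆ can be 11, hence a₆ = 11.
Among the 7 still-open variables, 16 fits only a₄ (and all 7 values in {1, 6, 12, 16, 18, 22, 26} must be used), so a₄ = 16.
The 6 still-open variables draw from only 6 values {1, 6, 12, 18, 22, 26}, so each is used; only a₃ can be 1, hence a₃ = 1.
Among the 5 still-open variables, 12 fits only a₂ (and all 5 values in {6, 12, 18, 22, 26} must be used), so a₂ = 12.

12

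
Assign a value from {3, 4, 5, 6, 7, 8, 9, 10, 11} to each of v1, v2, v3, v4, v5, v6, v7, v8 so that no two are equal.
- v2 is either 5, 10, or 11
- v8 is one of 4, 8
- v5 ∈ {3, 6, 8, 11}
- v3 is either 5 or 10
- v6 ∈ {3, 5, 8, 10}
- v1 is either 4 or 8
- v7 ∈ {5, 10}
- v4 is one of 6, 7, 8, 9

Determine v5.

v1 and v8 share exactly the 2 values {4, 8}; by pigeonhole those values go to them, so strike 4, 8 from v4, v5, v6.
v3 and v7 share exactly the 2 values {5, 10}; by pigeonhole those values go to them, so strike 5, 10 from v2, v6.
v2's domain is down to {11}, so v2 = 11. Remove 11 from v5.
v6 must be 3 (only option left). So v5 can't be 3.
So v5 = 6.

6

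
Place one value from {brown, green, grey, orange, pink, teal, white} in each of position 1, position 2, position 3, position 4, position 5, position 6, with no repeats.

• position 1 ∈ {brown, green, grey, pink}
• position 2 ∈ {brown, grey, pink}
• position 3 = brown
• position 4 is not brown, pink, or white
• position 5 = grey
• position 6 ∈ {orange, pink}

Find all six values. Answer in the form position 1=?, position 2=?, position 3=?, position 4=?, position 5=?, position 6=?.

position 1=green, position 2=pink, position 3=brown, position 4=teal, position 5=grey, position 6=orange

position 3 must be brown (only option left). Remove brown from position 1, position 2.
position 5's domain is down to {grey}, so position 5 = grey. So position 1, position 2, position 4 can't be grey.
position 2 must be pink (only option left). Strike pink from position 1, position 6.
position 6's domain is down to {orange}, so position 6 = orange. Eliminate orange elsewhere: position 4.
That leaves position 1 = green. So position 4 can't be green.
position 4's domain is down to {teal}, so position 4 = teal.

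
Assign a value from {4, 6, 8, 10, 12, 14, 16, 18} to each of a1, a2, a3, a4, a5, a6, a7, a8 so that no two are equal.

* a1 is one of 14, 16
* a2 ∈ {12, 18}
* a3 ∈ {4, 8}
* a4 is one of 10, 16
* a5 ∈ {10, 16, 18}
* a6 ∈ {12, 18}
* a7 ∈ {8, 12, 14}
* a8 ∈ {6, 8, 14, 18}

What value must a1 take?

14

The 8 variables together cover exactly {4, 6, 8, 10, 12, 14, 16, 18} — 8 values for 8 variables — and 4 appears only in a3's list, so a3 = 4.
Among the 7 still-open variables, 6 fits only a8 (and all 7 values in {6, 8, 10, 12, 14, 16, 18} must be used), so a8 = 6.
The 6 still-open variables together cover exactly {8, 10, 12, 14, 16, 18} — 6 values for 6 variables — and 8 appears only in a7's list, so a7 = 8.
The 5 still-open variables together cover exactly {10, 12, 14, 16, 18} — 5 values for 5 variables — and 14 appears only in a1's list, so a1 = 14.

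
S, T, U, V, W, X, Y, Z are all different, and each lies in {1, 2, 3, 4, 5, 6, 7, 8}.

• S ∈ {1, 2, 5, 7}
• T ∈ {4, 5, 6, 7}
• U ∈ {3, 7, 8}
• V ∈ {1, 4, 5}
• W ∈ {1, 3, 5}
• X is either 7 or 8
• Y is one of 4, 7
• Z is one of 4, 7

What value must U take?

The 8 variables draw from only 8 values {1, 2, 3, 4, 5, 6, 7, 8}, so each is used; only S can be 2, hence S = 2.
The 7 still-open variables together cover exactly {1, 3, 4, 5, 6, 7, 8} — 7 values for 7 variables — and 6 appears only in T's list, so T = 6.
Y and Z share exactly the 2 values {4, 7}; by pigeonhole those values go to them, so strike 4, 7 from U, V, X.
X's domain is down to {8}, so X = 8. Strike 8 from U.
So U = 3.

3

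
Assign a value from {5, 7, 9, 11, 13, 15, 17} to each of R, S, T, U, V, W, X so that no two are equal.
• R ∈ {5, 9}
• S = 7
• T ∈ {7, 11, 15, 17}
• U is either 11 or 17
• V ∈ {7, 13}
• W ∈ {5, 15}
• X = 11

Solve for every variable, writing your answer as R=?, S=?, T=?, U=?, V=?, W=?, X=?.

R=9, S=7, T=15, U=17, V=13, W=5, X=11

S must be 7 (only option left). Eliminate 7 elsewhere: T, V.
V must be 13 (only option left).
X's domain is down to {11}, so X = 11. Strike 11 from T, U.
U has just one choice, so U = 17. Strike 17 from T.
T has just one choice, so T = 15. Remove 15 from W.
W has just one choice, so W = 5. Remove 5 from R.
R has just one choice, so R = 9.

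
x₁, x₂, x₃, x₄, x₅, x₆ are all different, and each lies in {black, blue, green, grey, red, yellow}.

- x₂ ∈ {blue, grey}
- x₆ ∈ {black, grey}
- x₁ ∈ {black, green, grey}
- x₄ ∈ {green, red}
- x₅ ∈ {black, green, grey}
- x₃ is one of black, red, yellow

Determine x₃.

yellow

Among the 6 variables, blue fits only x₂ (and all 6 values in {black, blue, green, grey, red, yellow} must be used), so x₂ = blue.
The 5 still-open variables together cover exactly {black, green, grey, red, yellow} — 5 values for 5 variables — and yellow appears only in x₃'s list, so x₃ = yellow.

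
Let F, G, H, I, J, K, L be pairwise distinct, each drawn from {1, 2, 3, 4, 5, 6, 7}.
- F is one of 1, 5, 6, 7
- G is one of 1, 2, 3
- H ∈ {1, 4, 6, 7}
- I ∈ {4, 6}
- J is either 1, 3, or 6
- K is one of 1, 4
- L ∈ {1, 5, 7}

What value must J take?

3

The 7 variables draw from only 7 values {1, 2, 3, 4, 5, 6, 7}, so each is used; only G can be 2, hence G = 2.
The 6 still-open variables together cover exactly {1, 3, 4, 5, 6, 7} — 6 values for 6 variables — and 3 appears only in J's list, so J = 3.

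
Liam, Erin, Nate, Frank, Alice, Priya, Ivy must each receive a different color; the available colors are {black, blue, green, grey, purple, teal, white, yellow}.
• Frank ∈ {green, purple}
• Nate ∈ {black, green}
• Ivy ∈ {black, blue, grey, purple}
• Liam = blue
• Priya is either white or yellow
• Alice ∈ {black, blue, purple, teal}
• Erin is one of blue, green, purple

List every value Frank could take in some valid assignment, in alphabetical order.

Liam has just one choice, so Liam = blue. So Erin, Alice, Ivy can't be blue.
Erin and Frank share exactly the 2 values {green, purple}; by pigeonhole those values go to them, so strike green, purple from Nate, Alice, Ivy.
Nate must be black (only option left). Remove black from Alice, Ivy.
Alice's domain is down to {teal}, so Alice = teal.
Ivy has just one choice, so Ivy = grey.
No further eliminations apply; Frank can still be any of green, purple.

green, purple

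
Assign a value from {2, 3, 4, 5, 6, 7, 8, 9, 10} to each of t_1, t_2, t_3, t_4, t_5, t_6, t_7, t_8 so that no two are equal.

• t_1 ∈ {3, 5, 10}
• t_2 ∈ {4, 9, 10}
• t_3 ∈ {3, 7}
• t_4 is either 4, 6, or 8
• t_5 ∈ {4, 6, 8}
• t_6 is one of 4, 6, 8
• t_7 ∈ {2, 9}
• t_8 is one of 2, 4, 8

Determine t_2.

The 3 variables t_4, t_5, t_6 are confined to {4, 6, 8}, which locks those values in; drop them from t_2, t_8.
t_8's domain is down to {2}, so t_8 = 2. Remove 2 from t_7.
t_7 must be 9 (only option left). So t_2 can't be 9.
So t_2 = 10.

10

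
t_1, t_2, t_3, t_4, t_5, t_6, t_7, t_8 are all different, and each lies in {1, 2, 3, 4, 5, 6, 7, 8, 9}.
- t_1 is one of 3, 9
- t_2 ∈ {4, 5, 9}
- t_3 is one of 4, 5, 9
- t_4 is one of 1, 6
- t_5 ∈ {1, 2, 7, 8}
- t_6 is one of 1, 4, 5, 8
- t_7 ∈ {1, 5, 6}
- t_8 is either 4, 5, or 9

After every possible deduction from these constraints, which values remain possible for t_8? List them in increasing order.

t_2, t_3, t_8 between them cover only {4, 5, 9} — a naked triple. Remove those values from t_1, t_6, t_7.
t_1's domain is down to {3}, so t_1 = 3.
t_4 and t_7 between them cover only {1, 6} — a naked pair. Remove those values from t_5, t_6.
That leaves t_6 = 8. So t_5 can't be 8.
No further eliminations apply; t_8 can still be any of 4, 5, 9.

4, 5, 9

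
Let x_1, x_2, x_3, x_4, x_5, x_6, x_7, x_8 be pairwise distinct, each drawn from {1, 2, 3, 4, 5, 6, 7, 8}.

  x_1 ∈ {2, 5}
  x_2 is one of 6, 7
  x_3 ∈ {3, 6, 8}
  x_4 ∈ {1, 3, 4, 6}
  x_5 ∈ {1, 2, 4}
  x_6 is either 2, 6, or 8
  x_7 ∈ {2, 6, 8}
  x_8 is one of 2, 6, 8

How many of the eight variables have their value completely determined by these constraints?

The 8 variables together cover exactly {1, 2, 3, 4, 5, 6, 7, 8} — 8 values for 8 variables — and 5 appears only in x_1's list, so x_1 = 5.
Among the 7 still-open variables, 7 fits only x_2 (and all 7 values in {1, 2, 3, 4, 6, 7, 8} must be used), so x_2 = 7.
The 3 variables x_6, x_7, x_8 are confined to {2, 6, 8}, which locks those values in; drop them from x_3, x_4, x_5.
x_3's domain is down to {3}, so x_3 = 3. Eliminate 3 elsewhere: x_4.
Determined: x_1=5, x_2=7, x_3=3. The other variables each still have more than one consistent value. That makes 3.

3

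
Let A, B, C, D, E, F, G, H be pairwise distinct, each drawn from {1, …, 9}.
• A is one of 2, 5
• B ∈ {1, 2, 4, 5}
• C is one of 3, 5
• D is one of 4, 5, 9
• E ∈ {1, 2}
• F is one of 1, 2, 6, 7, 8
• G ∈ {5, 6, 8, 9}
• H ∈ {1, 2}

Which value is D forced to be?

9

E and H between them cover only {1, 2} — a naked pair. Remove those values from A, B, F.
A has just one choice, so A = 5. Remove 5 from B, C, D, G.
B has just one choice, so B = 4. Eliminate 4 elsewhere: D.
So D = 9.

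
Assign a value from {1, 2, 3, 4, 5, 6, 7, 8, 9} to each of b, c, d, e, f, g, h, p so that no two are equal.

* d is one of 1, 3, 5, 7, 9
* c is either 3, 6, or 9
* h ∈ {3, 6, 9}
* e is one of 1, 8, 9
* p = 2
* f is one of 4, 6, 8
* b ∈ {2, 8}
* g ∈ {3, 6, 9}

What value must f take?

p has just one choice, so p = 2. So b can't be 2.
That leaves b = 8. Strike 8 from e, f.
c, g, h share exactly the 3 values {3, 6, 9}; by pigeonhole those values go to them, so strike 3, 6, 9 from d, e, f.
So f = 4.

4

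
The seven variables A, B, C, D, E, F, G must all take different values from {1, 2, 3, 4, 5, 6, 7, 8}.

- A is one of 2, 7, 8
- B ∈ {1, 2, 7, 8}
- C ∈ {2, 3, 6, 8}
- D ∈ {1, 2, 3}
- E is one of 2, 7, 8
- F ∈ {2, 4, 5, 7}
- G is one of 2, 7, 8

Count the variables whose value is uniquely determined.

A, E, G share exactly the 3 values {2, 7, 8}; by pigeonhole those values go to them, so strike 2, 7, 8 from B, C, D, F.
That leaves B = 1. So D can't be 1.
D must be 3 (only option left). Remove 3 from C.
C must be 6 (only option left).
Determined: B=1, C=6, D=3. The other variables each still have more than one consistent value. That makes 3.

3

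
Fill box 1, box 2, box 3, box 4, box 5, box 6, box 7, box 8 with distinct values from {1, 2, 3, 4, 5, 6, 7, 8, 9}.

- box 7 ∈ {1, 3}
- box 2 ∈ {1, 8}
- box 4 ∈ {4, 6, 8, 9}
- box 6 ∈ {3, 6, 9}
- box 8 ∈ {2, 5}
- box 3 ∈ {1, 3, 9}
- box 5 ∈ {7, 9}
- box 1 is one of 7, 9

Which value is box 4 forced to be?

4

box 1 and box 5 between them cover only {7, 9} — a naked pair. Remove those values from box 3, box 4, box 6.
box 3 and box 7 between them cover only {1, 3} — a naked pair. Remove those values from box 2, box 6.
box 2 must be 8 (only option left). Eliminate 8 elsewhere: box 4.
box 6 has just one choice, so box 6 = 6. So box 4 can't be 6.
So box 4 = 4.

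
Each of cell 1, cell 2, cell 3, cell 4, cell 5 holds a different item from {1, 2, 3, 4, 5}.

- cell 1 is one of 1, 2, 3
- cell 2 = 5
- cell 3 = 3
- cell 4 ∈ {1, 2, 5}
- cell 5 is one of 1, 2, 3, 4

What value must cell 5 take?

cell 2's domain is down to {5}, so cell 2 = 5. Eliminate 5 elsewhere: cell 4.
That leaves cell 3 = 3. Eliminate 3 elsewhere: cell 1, cell 5.
The 3 still-open variables together cover exactly {1, 2, 4} — 3 values for 3 variables — and 4 appears only in cell 5's list, so cell 5 = 4.

4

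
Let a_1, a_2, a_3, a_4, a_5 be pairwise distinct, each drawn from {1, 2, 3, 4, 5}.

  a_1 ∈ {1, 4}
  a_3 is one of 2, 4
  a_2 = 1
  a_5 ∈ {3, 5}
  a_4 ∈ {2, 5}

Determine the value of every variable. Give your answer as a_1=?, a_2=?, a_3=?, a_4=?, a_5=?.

a_1=4, a_2=1, a_3=2, a_4=5, a_5=3

a_2's domain is down to {1}, so a_2 = 1. Remove 1 from a_1.
a_1's domain is down to {4}, so a_1 = 4. Eliminate 4 elsewhere: a_3.
a_3 has just one choice, so a_3 = 2. So a_4 can't be 2.
a_4's domain is down to {5}, so a_4 = 5. Remove 5 from a_5.
a_5 has just one choice, so a_5 = 3.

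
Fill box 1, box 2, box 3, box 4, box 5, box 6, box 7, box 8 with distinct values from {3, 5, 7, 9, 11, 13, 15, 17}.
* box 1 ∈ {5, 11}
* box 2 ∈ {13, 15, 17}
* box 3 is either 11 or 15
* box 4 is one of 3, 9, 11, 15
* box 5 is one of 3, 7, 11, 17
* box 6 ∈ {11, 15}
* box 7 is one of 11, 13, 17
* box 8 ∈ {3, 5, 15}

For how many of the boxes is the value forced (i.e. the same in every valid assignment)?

Among the 8 variables, 7 fits only box 5 (and all 8 values in {3, 5, 7, 9, 11, 13, 15, 17} must be used), so box 5 = 7.
The 7 still-open variables together cover exactly {3, 5, 9, 11, 13, 15, 17} — 7 values for 7 variables — and 9 appears only in box 4's list, so box 4 = 9.
The 6 still-open variables together cover exactly {3, 5, 11, 13, 15, 17} — 6 values for 6 variables — and 3 appears only in box 8's list, so box 8 = 3.
The 5 still-open variables draw from only 5 values {5, 11, 13, 15, 17}, so each is used; only box 1 can be 5, hence box 1 = 5.
The 2 variables box 3 and box 6 are confined to {11, 15}, which locks those values in; drop them from box 2, box 7.
Determined: box 1=5, box 4=9, box 5=7, box 8=3. The other boxes each still have more than one consistent value. That makes 4.

4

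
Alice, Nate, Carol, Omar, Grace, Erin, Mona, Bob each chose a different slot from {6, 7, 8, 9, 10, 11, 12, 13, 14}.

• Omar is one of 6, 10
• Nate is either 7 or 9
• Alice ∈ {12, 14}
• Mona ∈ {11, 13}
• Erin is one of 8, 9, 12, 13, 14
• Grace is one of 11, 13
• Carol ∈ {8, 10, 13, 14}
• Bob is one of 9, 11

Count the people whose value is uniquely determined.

2

Grace and Mona between them cover only {11, 13} — a naked pair. Remove those values from Carol, Erin, Bob.
Bob's domain is down to {9}, so Bob = 9. So Nate, Erin can't be 9.
Nate's domain is down to {7}, so Nate = 7.
Determined: Nate=7, Bob=9. The other people each still have more than one consistent value. That makes 2.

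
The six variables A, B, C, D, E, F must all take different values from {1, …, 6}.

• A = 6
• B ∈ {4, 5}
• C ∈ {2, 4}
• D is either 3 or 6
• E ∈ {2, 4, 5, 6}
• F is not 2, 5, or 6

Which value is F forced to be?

A has just one choice, so A = 6. Eliminate 6 elsewhere: D, E.
D has just one choice, so D = 3. Remove 3 from F.
The 4 still-open variables draw from only 4 values {1, 2, 4, 5}, so each is used; only F can be 1, hence F = 1.

1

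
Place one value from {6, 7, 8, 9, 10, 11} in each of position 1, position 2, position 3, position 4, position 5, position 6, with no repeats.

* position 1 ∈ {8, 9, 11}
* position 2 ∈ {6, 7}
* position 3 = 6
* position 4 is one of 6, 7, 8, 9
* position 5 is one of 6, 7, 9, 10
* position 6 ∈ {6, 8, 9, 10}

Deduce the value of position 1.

position 3's domain is down to {6}, so position 3 = 6. Strike 6 from position 2, position 4, position 5, position 6.
position 2 must be 7 (only option left). So position 4, position 5 can't be 7.
The 4 still-open variables draw from only 4 values {8, 9, 10, 11}, so each is used; only position 1 can be 11, hence position 1 = 11.

11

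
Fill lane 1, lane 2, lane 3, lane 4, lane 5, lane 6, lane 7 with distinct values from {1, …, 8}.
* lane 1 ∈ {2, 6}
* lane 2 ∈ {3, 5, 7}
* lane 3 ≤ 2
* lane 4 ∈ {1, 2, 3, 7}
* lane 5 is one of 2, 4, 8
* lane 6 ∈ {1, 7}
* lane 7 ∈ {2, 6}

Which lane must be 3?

lane 1 and lane 7 share exactly the 2 values {2, 6}; by pigeonhole those values go to them, so strike 2, 6 from lane 3, lane 4, lane 5.
lane 3's domain is down to {1}, so lane 3 = 1. Eliminate 1 elsewhere: lane 4, lane 6.
That leaves lane 6 = 7. Strike 7 from lane 2, lane 4.
So 3 goes to lane 4.

lane 4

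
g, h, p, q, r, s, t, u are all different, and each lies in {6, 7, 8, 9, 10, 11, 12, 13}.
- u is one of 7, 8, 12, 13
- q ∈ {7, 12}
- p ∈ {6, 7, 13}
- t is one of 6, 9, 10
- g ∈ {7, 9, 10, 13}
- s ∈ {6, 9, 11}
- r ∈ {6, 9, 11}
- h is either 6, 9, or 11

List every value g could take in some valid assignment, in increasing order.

Among the 8 variables, 8 fits only u (and all 8 values in {6, 7, 8, 9, 10, 11, 12, 13} must be used), so u = 8.
The 7 still-open variables draw from only 7 values {6, 7, 9, 10, 11, 12, 13}, so each is used; only q can be 12, hence q = 12.
h, r, s share exactly the 3 values {6, 9, 11}; by pigeonhole those values go to them, so strike 6, 9, 11 from g, p, t.
t's domain is down to {10}, so t = 10. Eliminate 10 elsewhere: g.
No further eliminations apply; g can still be any of 7, 13.

7, 13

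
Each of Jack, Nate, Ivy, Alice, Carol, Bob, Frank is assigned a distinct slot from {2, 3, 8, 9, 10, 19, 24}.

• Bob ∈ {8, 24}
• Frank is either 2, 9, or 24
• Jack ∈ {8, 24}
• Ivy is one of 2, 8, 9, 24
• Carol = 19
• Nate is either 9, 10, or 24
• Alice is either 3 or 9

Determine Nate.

Carol must be 19 (only option left).
The 6 still-open variables together cover exactly {2, 3, 8, 9, 10, 24} — 6 values for 6 variables — and 3 appears only in Alice's list, so Alice = 3.
Among the 5 still-open variables, 10 fits only Nate (and all 5 values in {2, 8, 9, 10, 24} must be used), so Nate = 10.

10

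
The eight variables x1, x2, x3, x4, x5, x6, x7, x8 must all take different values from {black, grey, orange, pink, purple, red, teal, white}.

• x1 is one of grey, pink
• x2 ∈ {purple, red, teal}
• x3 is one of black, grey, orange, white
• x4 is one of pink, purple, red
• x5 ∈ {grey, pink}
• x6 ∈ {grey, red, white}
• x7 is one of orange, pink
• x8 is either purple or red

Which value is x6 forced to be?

white

The 8 variables together cover exactly {black, grey, orange, pink, purple, red, teal, white} — 8 values for 8 variables — and black appears only in x3's list, so x3 = black.
Among the 7 still-open variables, orange fits only x7 (and all 7 values in {grey, orange, pink, purple, red, teal, white} must be used), so x7 = orange.
The 6 still-open variables together cover exactly {grey, pink, purple, red, teal, white} — 6 values for 6 variables — and teal appears only in x2's list, so x2 = teal.
The 5 still-open variables together cover exactly {grey, pink, purple, red, white} — 5 values for 5 variables — and white appears only in x6's list, so x6 = white.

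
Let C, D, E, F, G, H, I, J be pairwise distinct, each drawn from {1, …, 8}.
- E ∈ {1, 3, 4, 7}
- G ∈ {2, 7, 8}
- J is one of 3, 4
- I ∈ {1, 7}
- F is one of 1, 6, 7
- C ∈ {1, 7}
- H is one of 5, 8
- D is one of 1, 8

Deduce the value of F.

6

The 8 variables together cover exactly {1, 2, 3, 4, 5, 6, 7, 8} — 8 values for 8 variables — and 2 appears only in G's list, so G = 2.
The 7 still-open variables together cover exactly {1, 3, 4, 5, 6, 7, 8} — 7 values for 7 variables — and 5 appears only in H's list, so H = 5.
The 6 still-open variables together cover exactly {1, 3, 4, 6, 7, 8} — 6 values for 6 variables — and 6 appears only in F's list, so F = 6.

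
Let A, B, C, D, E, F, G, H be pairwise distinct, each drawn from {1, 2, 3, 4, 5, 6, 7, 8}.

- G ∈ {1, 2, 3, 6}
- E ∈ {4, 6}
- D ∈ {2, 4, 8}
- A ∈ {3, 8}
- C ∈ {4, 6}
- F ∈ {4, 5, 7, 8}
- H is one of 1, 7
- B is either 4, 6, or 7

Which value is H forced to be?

The 8 variables together cover exactly {1, 2, 3, 4, 5, 6, 7, 8} — 8 values for 8 variables — and 5 appears only in F's list, so F = 5.
C and E share exactly the 2 values {4, 6}; by pigeonhole those values go to them, so strike 4, 6 from B, D, G.
B has just one choice, so B = 7. Strike 7 from H.
So H = 1.

1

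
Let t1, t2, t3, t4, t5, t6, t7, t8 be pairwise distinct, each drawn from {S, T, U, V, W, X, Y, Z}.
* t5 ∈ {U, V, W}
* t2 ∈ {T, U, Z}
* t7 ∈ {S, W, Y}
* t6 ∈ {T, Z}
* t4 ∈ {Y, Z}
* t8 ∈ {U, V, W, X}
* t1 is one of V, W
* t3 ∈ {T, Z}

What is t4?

Y

The 8 variables draw from only 8 values {S, T, U, V, W, X, Y, Z}, so each is used; only t7 can be S, hence t7 = S.
The 7 still-open variables together cover exactly {T, U, V, W, X, Y, Z} — 7 values for 7 variables — and X appears only in t8's list, so t8 = X.
The 6 still-open variables together cover exactly {T, U, V, W, Y, Z} — 6 values for 6 variables — and Y appears only in t4's list, so t4 = Y.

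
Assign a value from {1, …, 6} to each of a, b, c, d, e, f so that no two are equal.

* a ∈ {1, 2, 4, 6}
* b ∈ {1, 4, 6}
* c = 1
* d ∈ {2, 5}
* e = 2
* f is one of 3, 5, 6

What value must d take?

5

c has just one choice, so c = 1. Eliminate 1 elsewhere: a, b.
e must be 2 (only option left). So a, d can't be 2.
So d = 5.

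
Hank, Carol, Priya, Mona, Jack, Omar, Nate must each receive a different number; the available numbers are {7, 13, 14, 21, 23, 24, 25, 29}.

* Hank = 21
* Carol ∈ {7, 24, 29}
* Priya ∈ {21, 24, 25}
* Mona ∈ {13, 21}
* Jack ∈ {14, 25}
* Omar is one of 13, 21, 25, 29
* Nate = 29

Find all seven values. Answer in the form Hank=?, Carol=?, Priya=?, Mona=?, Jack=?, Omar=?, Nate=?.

Hank=21, Carol=7, Priya=24, Mona=13, Jack=14, Omar=25, Nate=29

Hank has just one choice, so Hank = 21. Eliminate 21 elsewhere: Priya, Mona, Omar.
Mona must be 13 (only option left). Eliminate 13 elsewhere: Omar.
That leaves Nate = 29. Remove 29 from Carol, Omar.
Omar has just one choice, so Omar = 25. Strike 25 from Priya, Jack.
Priya must be 24 (only option left). So Carol can't be 24.
That leaves Jack = 14.
Carol has just one choice, so Carol = 7.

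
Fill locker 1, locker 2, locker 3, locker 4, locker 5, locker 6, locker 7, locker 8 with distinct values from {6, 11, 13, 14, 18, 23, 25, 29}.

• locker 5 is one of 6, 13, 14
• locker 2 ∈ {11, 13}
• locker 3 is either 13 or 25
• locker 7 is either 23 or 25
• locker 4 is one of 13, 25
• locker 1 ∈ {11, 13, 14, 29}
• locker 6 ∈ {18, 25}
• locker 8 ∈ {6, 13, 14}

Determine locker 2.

The 8 variables draw from only 8 values {6, 11, 13, 14, 18, 23, 25, 29}, so each is used; only locker 6 can be 18, hence locker 6 = 18.
Among the 7 still-open variables, 23 fits only locker 7 (and all 7 values in {6, 11, 13, 14, 23, 25, 29} must be used), so locker 7 = 23.
The 6 still-open variables draw from only 6 values {6, 11, 13, 14, 25, 29}, so each is used; only locker 1 can be 29, hence locker 1 = 29.
The 5 still-open variables draw from only 5 values {6, 11, 13, 14, 25}, so each is used; only locker 2 can be 11, hence locker 2 = 11.

11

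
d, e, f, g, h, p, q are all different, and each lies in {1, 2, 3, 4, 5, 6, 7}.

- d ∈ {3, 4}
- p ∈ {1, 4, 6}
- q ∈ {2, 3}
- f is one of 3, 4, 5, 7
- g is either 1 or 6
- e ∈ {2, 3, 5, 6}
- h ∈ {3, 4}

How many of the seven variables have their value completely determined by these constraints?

3

The 7 variables together cover exactly {1, 2, 3, 4, 5, 6, 7} — 7 values for 7 variables — and 7 appears only in f's list, so f = 7.
The 6 still-open variables draw from only 6 values {1, 2, 3, 4, 5, 6}, so each is used; only e can be 5, hence e = 5.
Among the 5 still-open variables, 2 fits only q (and all 5 values in {1, 2, 3, 4, 6} must be used), so q = 2.
d and h share exactly the 2 values {3, 4}; by pigeonhole those values go to them, so strike 3, 4 from p.
Determined: e=5, f=7, q=2. The other variables each still have more than one consistent value. That makes 3.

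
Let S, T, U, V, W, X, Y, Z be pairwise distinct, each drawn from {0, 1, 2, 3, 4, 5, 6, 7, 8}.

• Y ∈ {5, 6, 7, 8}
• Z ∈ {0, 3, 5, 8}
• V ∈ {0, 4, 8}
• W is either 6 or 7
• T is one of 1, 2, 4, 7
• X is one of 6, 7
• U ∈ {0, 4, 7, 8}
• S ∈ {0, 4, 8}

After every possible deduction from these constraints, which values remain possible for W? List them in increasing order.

The 2 variables W and X are confined to {6, 7}, which locks those values in; drop them from T, U, Y.
S, U, V share exactly the 3 values {0, 4, 8}; by pigeonhole those values go to them, so strike 0, 4, 8 from T, Y, Z.
Y's domain is down to {5}, so Y = 5. Eliminate 5 elsewhere: Z.
Z must be 3 (only option left).
No further eliminations apply; W can still be any of 6, 7.

6, 7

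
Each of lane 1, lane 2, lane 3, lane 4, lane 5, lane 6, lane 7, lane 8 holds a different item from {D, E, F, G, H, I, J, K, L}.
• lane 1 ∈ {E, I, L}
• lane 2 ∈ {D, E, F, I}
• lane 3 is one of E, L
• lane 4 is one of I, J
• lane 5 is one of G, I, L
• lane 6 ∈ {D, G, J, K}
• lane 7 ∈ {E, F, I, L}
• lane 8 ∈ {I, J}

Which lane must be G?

The 8 variables draw from only 8 values {D, E, F, G, I, J, K, L}, so each is used; only lane 6 can be K, hence lane 6 = K.
The 7 still-open variables draw from only 7 values {D, E, F, G, I, J, L}, so each is used; only lane 2 can be D, hence lane 2 = D.
Among the 6 still-open variables, F fits only lane 7 (and all 6 values in {E, F, G, I, J, L} must be used), so lane 7 = F.
The 5 still-open variables draw from only 5 values {E, G, I, J, L}, so each is used; only lane 5 can be G, hence lane 5 = G.

lane 5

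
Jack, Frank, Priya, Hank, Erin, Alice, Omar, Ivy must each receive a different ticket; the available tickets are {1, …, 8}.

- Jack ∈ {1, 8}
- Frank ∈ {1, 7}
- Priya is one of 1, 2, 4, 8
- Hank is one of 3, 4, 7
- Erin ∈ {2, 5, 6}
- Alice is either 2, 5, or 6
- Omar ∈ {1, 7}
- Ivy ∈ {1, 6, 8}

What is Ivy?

6

Among the 8 variables, 3 fits only Hank (and all 8 values in {1, 2, 3, 4, 5, 6, 7, 8} must be used), so Hank = 3.
The 7 still-open variables together cover exactly {1, 2, 4, 5, 6, 7, 8} — 7 values for 7 variables — and 4 appears only in Priya's list, so Priya = 4.
Frank and Omar share exactly the 2 values {1, 7}; by pigeonhole those values go to them, so strike 1, 7 from Jack, Ivy.
Jack's domain is down to {8}, so Jack = 8. Remove 8 from Ivy.
So Ivy = 6.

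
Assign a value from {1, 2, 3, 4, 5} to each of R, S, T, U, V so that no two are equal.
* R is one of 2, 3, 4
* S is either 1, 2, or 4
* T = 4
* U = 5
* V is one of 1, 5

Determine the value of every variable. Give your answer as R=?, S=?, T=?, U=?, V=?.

T has just one choice, so T = 4. Eliminate 4 elsewhere: R, S.
U's domain is down to {5}, so U = 5. So V can't be 5.
V must be 1 (only option left). Strike 1 from S.
S must be 2 (only option left). So R can't be 2.
R's domain is down to {3}, so R = 3.

R=3, S=2, T=4, U=5, V=1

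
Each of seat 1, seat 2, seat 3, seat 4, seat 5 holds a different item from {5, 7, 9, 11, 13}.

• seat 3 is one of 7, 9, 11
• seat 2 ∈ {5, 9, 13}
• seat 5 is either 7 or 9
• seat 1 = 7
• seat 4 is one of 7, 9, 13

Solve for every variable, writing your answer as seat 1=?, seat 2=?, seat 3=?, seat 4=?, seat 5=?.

seat 1 must be 7 (only option left). So seat 3, seat 4, seat 5 can't be 7.
seat 5's domain is down to {9}, so seat 5 = 9. Eliminate 9 elsewhere: seat 2, seat 3, seat 4.
seat 3 has just one choice, so seat 3 = 11.
seat 4 must be 13 (only option left). Strike 13 from seat 2.
seat 2 has just one choice, so seat 2 = 5.

seat 1=7, seat 2=5, seat 3=11, seat 4=13, seat 5=9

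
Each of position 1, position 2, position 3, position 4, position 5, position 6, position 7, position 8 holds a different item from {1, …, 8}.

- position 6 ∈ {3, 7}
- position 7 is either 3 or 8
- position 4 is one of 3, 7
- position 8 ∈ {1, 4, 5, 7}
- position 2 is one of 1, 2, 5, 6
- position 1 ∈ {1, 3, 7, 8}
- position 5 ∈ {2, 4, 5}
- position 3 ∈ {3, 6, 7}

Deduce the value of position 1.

1

position 4 and position 6 share exactly the 2 values {3, 7}; by pigeonhole those values go to them, so strike 3, 7 from position 1, position 3, position 7, position 8.
That leaves position 3 = 6. Eliminate 6 elsewhere: position 2.
position 7 has just one choice, so position 7 = 8. Eliminate 8 elsewhere: position 1.
So position 1 = 1.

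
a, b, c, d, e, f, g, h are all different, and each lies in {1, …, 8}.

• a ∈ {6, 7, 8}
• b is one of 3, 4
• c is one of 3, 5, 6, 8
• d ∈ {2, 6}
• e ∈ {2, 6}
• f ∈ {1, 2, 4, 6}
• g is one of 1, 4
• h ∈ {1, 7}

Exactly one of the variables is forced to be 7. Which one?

Among the 8 variables, 5 fits only c (and all 8 values in {1, 2, 3, 4, 5, 6, 7, 8} must be used), so c = 5.
Among the 7 still-open variables, 3 fits only b (and all 7 values in {1, 2, 3, 4, 6, 7, 8} must be used), so b = 3.
Among the 6 still-open variables, 8 fits only a (and all 6 values in {1, 2, 4, 6, 7, 8} must be used), so a = 8.
Among the 5 still-open variables, 7 fits only h (and all 5 values in {1, 2, 4, 6, 7} must be used), so h = 7.

h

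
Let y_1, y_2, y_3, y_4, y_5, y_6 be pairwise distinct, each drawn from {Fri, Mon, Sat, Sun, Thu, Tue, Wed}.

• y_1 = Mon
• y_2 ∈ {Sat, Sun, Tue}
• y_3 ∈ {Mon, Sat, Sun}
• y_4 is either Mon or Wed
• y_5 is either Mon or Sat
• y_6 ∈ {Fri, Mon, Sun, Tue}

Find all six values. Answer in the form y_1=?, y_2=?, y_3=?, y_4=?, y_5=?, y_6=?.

y_1 has just one choice, so y_1 = Mon. So y_3, y_4, y_5, y_6 can't be Mon.
y_4 has just one choice, so y_4 = Wed.
y_5 has just one choice, so y_5 = Sat. Eliminate Sat elsewhere: y_2, y_3.
y_3 has just one choice, so y_3 = Sun. Eliminate Sun elsewhere: y_2, y_6.
y_2 has just one choice, so y_2 = Tue. Eliminate Tue elsewhere: y_6.
y_6's domain is down to {Fri}, so y_6 = Fri.

y_1=Mon, y_2=Tue, y_3=Sun, y_4=Wed, y_5=Sat, y_6=Fri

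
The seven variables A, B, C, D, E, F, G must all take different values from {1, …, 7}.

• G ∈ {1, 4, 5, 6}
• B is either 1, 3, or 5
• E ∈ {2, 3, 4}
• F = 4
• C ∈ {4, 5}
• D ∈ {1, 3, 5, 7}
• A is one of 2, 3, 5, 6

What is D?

F must be 4 (only option left). Remove 4 from C, E, G.
That leaves C = 5. Eliminate 5 elsewhere: A, B, D, G.
Among the 5 still-open variables, 7 fits only D (and all 5 values in {1, 2, 3, 6, 7} must be used), so D = 7.

7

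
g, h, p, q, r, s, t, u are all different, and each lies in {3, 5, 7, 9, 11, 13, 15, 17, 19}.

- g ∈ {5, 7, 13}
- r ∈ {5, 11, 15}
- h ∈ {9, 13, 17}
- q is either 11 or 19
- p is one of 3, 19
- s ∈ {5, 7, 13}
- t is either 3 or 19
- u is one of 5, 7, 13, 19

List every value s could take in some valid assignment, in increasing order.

The 2 variables p and t are confined to {3, 19}, which locks those values in; drop them from q, u.
q has just one choice, so q = 11. Eliminate 11 elsewhere: r.
The 3 variables g, s, u are confined to {5, 7, 13}, which locks those values in; drop them from h, r.
r's domain is down to {15}, so r = 15.
No further eliminations apply; s can still be any of 5, 7, 13.

5, 7, 13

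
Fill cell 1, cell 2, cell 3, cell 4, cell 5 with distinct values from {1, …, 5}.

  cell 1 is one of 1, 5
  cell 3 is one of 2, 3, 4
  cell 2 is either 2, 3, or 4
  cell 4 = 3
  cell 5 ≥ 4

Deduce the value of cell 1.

1

cell 4's domain is down to {3}, so cell 4 = 3. Remove 3 from cell 2, cell 3.
Among the 4 still-open variables, 1 fits only cell 1 (and all 4 values in {1, 2, 4, 5} must be used), so cell 1 = 1.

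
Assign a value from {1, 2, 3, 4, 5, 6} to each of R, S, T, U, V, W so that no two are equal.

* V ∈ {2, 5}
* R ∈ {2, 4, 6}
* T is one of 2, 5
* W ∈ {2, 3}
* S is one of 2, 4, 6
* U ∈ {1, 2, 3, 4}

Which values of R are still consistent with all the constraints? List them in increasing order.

Among the 6 variables, 1 fits only U (and all 6 values in {1, 2, 3, 4, 5, 6} must be used), so U = 1.
The 5 still-open variables draw from only 5 values {2, 3, 4, 5, 6}, so each is used; only W can be 3, hence W = 3.
T and V share exactly the 2 values {2, 5}; by pigeonhole those values go to them, so strike 2, 5 from R, S.
No further eliminations apply; R can still be any of 4, 6.

4, 6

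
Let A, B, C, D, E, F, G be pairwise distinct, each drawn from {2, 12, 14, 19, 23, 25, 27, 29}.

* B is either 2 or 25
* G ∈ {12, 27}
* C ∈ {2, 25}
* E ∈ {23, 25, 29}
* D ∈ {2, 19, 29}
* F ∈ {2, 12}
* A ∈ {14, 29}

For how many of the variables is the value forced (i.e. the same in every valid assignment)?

2

B and C share exactly the 2 values {2, 25}; by pigeonhole those values go to them, so strike 2, 25 from D, E, F.
F has just one choice, so F = 12. Strike 12 from G.
G has just one choice, so G = 27.
Determined: F=12, G=27. The other variables each still have more than one consistent value. That makes 2.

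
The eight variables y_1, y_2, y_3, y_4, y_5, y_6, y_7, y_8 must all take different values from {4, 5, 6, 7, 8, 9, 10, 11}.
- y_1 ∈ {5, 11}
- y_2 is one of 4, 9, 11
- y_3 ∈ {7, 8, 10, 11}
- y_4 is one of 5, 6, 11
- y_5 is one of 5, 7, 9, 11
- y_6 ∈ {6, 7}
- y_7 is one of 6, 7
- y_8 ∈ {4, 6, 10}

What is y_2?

4

The 8 variables draw from only 8 values {4, 5, 6, 7, 8, 9, 10, 11}, so each is used; only y_3 can be 8, hence y_3 = 8.
The 7 still-open variables together cover exactly {4, 5, 6, 7, 9, 10, 11} — 7 values for 7 variables — and 10 appears only in y_8's list, so y_8 = 10.
The 6 still-open variables draw from only 6 values {4, 5, 6, 7, 9, 11}, so each is used; only y_2 can be 4, hence y_2 = 4.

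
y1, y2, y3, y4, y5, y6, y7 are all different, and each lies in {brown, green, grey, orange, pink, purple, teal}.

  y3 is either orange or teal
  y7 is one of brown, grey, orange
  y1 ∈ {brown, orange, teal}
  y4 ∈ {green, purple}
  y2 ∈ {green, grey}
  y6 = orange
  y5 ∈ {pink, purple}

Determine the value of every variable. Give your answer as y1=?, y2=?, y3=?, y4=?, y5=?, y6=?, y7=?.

y6 must be orange (only option left). Strike orange from y1, y3, y7.
y3 must be teal (only option left). Eliminate teal elsewhere: y1.
y1 must be brown (only option left). Eliminate brown elsewhere: y7.
y7 must be grey (only option left). So y2 can't be grey.
y2 has just one choice, so y2 = green. Strike green from y4.
That leaves y4 = purple. So y5 can't be purple.
That leaves y5 = pink.

y1=brown, y2=green, y3=teal, y4=purple, y5=pink, y6=orange, y7=grey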